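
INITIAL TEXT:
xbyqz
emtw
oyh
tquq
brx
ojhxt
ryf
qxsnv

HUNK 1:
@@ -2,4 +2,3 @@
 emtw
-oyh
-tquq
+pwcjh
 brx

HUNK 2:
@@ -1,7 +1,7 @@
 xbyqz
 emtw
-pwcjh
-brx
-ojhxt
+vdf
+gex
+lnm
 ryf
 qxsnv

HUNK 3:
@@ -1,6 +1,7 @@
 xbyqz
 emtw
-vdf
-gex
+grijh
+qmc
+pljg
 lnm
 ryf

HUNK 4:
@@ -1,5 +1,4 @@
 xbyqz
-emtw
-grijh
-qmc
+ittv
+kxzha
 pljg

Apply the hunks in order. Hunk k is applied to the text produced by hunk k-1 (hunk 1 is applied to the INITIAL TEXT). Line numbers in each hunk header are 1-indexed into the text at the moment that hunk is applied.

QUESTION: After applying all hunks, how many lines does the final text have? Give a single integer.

Answer: 7

Derivation:
Hunk 1: at line 2 remove [oyh,tquq] add [pwcjh] -> 7 lines: xbyqz emtw pwcjh brx ojhxt ryf qxsnv
Hunk 2: at line 1 remove [pwcjh,brx,ojhxt] add [vdf,gex,lnm] -> 7 lines: xbyqz emtw vdf gex lnm ryf qxsnv
Hunk 3: at line 1 remove [vdf,gex] add [grijh,qmc,pljg] -> 8 lines: xbyqz emtw grijh qmc pljg lnm ryf qxsnv
Hunk 4: at line 1 remove [emtw,grijh,qmc] add [ittv,kxzha] -> 7 lines: xbyqz ittv kxzha pljg lnm ryf qxsnv
Final line count: 7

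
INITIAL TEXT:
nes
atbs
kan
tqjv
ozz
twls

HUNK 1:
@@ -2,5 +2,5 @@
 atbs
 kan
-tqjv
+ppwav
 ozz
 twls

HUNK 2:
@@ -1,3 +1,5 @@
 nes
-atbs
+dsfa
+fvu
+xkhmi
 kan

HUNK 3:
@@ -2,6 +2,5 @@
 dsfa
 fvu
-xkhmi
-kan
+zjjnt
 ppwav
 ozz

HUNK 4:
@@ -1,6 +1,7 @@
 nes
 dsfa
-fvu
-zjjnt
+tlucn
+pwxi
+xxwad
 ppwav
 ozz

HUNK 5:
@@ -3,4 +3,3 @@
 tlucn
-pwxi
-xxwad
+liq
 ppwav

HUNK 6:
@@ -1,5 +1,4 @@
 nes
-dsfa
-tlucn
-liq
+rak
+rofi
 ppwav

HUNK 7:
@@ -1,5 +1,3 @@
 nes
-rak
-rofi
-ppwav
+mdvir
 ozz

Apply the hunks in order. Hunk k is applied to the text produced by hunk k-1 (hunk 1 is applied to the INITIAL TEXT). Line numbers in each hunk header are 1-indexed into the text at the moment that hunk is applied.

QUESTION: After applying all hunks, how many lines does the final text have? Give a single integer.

Hunk 1: at line 2 remove [tqjv] add [ppwav] -> 6 lines: nes atbs kan ppwav ozz twls
Hunk 2: at line 1 remove [atbs] add [dsfa,fvu,xkhmi] -> 8 lines: nes dsfa fvu xkhmi kan ppwav ozz twls
Hunk 3: at line 2 remove [xkhmi,kan] add [zjjnt] -> 7 lines: nes dsfa fvu zjjnt ppwav ozz twls
Hunk 4: at line 1 remove [fvu,zjjnt] add [tlucn,pwxi,xxwad] -> 8 lines: nes dsfa tlucn pwxi xxwad ppwav ozz twls
Hunk 5: at line 3 remove [pwxi,xxwad] add [liq] -> 7 lines: nes dsfa tlucn liq ppwav ozz twls
Hunk 6: at line 1 remove [dsfa,tlucn,liq] add [rak,rofi] -> 6 lines: nes rak rofi ppwav ozz twls
Hunk 7: at line 1 remove [rak,rofi,ppwav] add [mdvir] -> 4 lines: nes mdvir ozz twls
Final line count: 4

Answer: 4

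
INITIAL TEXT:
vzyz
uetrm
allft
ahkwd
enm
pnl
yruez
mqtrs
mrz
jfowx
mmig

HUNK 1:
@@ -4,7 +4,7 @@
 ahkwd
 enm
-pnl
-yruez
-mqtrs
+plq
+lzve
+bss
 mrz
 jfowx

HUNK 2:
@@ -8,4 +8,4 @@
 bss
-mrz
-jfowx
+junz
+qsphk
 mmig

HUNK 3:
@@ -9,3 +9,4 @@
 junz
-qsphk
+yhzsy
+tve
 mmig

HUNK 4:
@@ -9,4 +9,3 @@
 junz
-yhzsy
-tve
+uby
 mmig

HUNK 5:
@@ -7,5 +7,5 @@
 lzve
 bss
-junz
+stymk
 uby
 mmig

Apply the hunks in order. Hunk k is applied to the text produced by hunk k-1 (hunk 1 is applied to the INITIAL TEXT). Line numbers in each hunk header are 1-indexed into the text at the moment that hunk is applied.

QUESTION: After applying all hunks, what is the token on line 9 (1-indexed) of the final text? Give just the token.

Answer: stymk

Derivation:
Hunk 1: at line 4 remove [pnl,yruez,mqtrs] add [plq,lzve,bss] -> 11 lines: vzyz uetrm allft ahkwd enm plq lzve bss mrz jfowx mmig
Hunk 2: at line 8 remove [mrz,jfowx] add [junz,qsphk] -> 11 lines: vzyz uetrm allft ahkwd enm plq lzve bss junz qsphk mmig
Hunk 3: at line 9 remove [qsphk] add [yhzsy,tve] -> 12 lines: vzyz uetrm allft ahkwd enm plq lzve bss junz yhzsy tve mmig
Hunk 4: at line 9 remove [yhzsy,tve] add [uby] -> 11 lines: vzyz uetrm allft ahkwd enm plq lzve bss junz uby mmig
Hunk 5: at line 7 remove [junz] add [stymk] -> 11 lines: vzyz uetrm allft ahkwd enm plq lzve bss stymk uby mmig
Final line 9: stymk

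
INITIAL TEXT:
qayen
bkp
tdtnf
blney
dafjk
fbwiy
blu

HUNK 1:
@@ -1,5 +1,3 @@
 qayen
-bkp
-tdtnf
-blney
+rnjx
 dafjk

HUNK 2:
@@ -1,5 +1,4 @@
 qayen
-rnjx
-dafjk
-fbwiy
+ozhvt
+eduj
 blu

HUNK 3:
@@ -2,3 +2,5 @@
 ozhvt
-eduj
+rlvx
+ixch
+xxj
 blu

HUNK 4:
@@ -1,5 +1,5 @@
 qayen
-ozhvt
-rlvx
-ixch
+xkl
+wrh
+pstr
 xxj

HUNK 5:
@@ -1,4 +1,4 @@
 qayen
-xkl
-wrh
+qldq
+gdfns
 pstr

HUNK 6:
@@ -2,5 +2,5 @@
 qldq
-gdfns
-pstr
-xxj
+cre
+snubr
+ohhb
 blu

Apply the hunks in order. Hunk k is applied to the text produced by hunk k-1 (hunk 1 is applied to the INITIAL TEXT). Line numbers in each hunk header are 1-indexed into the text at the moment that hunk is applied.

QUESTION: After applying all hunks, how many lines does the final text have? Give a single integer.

Answer: 6

Derivation:
Hunk 1: at line 1 remove [bkp,tdtnf,blney] add [rnjx] -> 5 lines: qayen rnjx dafjk fbwiy blu
Hunk 2: at line 1 remove [rnjx,dafjk,fbwiy] add [ozhvt,eduj] -> 4 lines: qayen ozhvt eduj blu
Hunk 3: at line 2 remove [eduj] add [rlvx,ixch,xxj] -> 6 lines: qayen ozhvt rlvx ixch xxj blu
Hunk 4: at line 1 remove [ozhvt,rlvx,ixch] add [xkl,wrh,pstr] -> 6 lines: qayen xkl wrh pstr xxj blu
Hunk 5: at line 1 remove [xkl,wrh] add [qldq,gdfns] -> 6 lines: qayen qldq gdfns pstr xxj blu
Hunk 6: at line 2 remove [gdfns,pstr,xxj] add [cre,snubr,ohhb] -> 6 lines: qayen qldq cre snubr ohhb blu
Final line count: 6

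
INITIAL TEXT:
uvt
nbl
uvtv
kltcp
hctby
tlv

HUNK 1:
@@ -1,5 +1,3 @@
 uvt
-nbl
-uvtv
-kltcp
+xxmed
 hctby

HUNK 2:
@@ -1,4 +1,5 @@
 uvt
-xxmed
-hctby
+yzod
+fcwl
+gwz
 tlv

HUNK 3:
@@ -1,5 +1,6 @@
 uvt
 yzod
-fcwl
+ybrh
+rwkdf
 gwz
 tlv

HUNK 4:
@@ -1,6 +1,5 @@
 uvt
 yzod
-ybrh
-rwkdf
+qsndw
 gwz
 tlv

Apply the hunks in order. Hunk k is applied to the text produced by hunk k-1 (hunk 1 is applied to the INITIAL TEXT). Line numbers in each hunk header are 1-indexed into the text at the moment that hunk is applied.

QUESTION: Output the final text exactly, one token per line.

Hunk 1: at line 1 remove [nbl,uvtv,kltcp] add [xxmed] -> 4 lines: uvt xxmed hctby tlv
Hunk 2: at line 1 remove [xxmed,hctby] add [yzod,fcwl,gwz] -> 5 lines: uvt yzod fcwl gwz tlv
Hunk 3: at line 1 remove [fcwl] add [ybrh,rwkdf] -> 6 lines: uvt yzod ybrh rwkdf gwz tlv
Hunk 4: at line 1 remove [ybrh,rwkdf] add [qsndw] -> 5 lines: uvt yzod qsndw gwz tlv

Answer: uvt
yzod
qsndw
gwz
tlv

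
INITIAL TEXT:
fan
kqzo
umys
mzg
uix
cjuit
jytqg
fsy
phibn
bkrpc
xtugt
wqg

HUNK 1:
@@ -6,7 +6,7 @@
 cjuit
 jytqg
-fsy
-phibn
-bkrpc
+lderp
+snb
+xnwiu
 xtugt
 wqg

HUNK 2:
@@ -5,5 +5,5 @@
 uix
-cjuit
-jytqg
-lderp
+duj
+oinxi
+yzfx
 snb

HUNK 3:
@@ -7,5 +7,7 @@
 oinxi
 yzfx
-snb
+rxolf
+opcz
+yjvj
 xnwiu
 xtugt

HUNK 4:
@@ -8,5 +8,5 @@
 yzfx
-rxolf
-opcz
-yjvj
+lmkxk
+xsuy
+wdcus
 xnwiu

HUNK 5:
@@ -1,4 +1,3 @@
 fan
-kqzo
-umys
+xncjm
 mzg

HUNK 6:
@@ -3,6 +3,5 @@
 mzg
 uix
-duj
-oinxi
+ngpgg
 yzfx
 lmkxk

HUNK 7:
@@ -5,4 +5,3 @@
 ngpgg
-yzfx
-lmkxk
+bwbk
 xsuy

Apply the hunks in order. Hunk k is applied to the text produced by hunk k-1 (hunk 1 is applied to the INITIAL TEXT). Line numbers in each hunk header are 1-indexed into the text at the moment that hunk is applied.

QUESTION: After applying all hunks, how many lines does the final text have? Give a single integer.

Hunk 1: at line 6 remove [fsy,phibn,bkrpc] add [lderp,snb,xnwiu] -> 12 lines: fan kqzo umys mzg uix cjuit jytqg lderp snb xnwiu xtugt wqg
Hunk 2: at line 5 remove [cjuit,jytqg,lderp] add [duj,oinxi,yzfx] -> 12 lines: fan kqzo umys mzg uix duj oinxi yzfx snb xnwiu xtugt wqg
Hunk 3: at line 7 remove [snb] add [rxolf,opcz,yjvj] -> 14 lines: fan kqzo umys mzg uix duj oinxi yzfx rxolf opcz yjvj xnwiu xtugt wqg
Hunk 4: at line 8 remove [rxolf,opcz,yjvj] add [lmkxk,xsuy,wdcus] -> 14 lines: fan kqzo umys mzg uix duj oinxi yzfx lmkxk xsuy wdcus xnwiu xtugt wqg
Hunk 5: at line 1 remove [kqzo,umys] add [xncjm] -> 13 lines: fan xncjm mzg uix duj oinxi yzfx lmkxk xsuy wdcus xnwiu xtugt wqg
Hunk 6: at line 3 remove [duj,oinxi] add [ngpgg] -> 12 lines: fan xncjm mzg uix ngpgg yzfx lmkxk xsuy wdcus xnwiu xtugt wqg
Hunk 7: at line 5 remove [yzfx,lmkxk] add [bwbk] -> 11 lines: fan xncjm mzg uix ngpgg bwbk xsuy wdcus xnwiu xtugt wqg
Final line count: 11

Answer: 11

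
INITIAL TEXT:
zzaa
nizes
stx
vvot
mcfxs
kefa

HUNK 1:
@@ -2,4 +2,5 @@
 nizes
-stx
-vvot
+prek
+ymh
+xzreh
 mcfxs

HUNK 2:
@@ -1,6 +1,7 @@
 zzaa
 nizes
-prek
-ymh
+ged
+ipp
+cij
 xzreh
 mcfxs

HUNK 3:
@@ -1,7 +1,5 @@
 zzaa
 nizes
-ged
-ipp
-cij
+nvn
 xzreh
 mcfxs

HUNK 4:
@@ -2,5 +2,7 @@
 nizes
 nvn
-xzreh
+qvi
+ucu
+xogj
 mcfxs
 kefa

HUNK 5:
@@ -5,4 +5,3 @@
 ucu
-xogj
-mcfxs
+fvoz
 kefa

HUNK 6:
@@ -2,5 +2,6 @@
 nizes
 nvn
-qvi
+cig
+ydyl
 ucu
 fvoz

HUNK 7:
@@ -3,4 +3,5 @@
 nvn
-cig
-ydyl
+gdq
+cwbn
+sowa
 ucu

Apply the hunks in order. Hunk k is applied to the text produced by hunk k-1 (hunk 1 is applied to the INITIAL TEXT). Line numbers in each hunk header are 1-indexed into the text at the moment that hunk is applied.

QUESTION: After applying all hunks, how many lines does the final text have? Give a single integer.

Answer: 9

Derivation:
Hunk 1: at line 2 remove [stx,vvot] add [prek,ymh,xzreh] -> 7 lines: zzaa nizes prek ymh xzreh mcfxs kefa
Hunk 2: at line 1 remove [prek,ymh] add [ged,ipp,cij] -> 8 lines: zzaa nizes ged ipp cij xzreh mcfxs kefa
Hunk 3: at line 1 remove [ged,ipp,cij] add [nvn] -> 6 lines: zzaa nizes nvn xzreh mcfxs kefa
Hunk 4: at line 2 remove [xzreh] add [qvi,ucu,xogj] -> 8 lines: zzaa nizes nvn qvi ucu xogj mcfxs kefa
Hunk 5: at line 5 remove [xogj,mcfxs] add [fvoz] -> 7 lines: zzaa nizes nvn qvi ucu fvoz kefa
Hunk 6: at line 2 remove [qvi] add [cig,ydyl] -> 8 lines: zzaa nizes nvn cig ydyl ucu fvoz kefa
Hunk 7: at line 3 remove [cig,ydyl] add [gdq,cwbn,sowa] -> 9 lines: zzaa nizes nvn gdq cwbn sowa ucu fvoz kefa
Final line count: 9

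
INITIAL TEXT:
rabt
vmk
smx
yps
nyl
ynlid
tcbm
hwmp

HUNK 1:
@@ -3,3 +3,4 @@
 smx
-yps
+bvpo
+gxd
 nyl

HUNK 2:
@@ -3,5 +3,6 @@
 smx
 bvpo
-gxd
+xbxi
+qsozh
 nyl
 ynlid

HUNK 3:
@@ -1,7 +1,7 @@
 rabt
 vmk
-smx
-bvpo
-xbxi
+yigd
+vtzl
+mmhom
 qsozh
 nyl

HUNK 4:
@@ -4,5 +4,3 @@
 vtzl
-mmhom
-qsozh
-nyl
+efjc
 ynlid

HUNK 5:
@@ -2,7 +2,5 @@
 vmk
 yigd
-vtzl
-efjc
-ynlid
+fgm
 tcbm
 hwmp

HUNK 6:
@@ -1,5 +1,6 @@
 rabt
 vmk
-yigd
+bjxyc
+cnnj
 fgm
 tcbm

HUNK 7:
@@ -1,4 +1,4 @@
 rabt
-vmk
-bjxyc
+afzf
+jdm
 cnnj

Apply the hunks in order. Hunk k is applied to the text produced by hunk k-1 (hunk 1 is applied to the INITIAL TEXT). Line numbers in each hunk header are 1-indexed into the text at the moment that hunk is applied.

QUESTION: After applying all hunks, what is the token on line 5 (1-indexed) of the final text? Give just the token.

Hunk 1: at line 3 remove [yps] add [bvpo,gxd] -> 9 lines: rabt vmk smx bvpo gxd nyl ynlid tcbm hwmp
Hunk 2: at line 3 remove [gxd] add [xbxi,qsozh] -> 10 lines: rabt vmk smx bvpo xbxi qsozh nyl ynlid tcbm hwmp
Hunk 3: at line 1 remove [smx,bvpo,xbxi] add [yigd,vtzl,mmhom] -> 10 lines: rabt vmk yigd vtzl mmhom qsozh nyl ynlid tcbm hwmp
Hunk 4: at line 4 remove [mmhom,qsozh,nyl] add [efjc] -> 8 lines: rabt vmk yigd vtzl efjc ynlid tcbm hwmp
Hunk 5: at line 2 remove [vtzl,efjc,ynlid] add [fgm] -> 6 lines: rabt vmk yigd fgm tcbm hwmp
Hunk 6: at line 1 remove [yigd] add [bjxyc,cnnj] -> 7 lines: rabt vmk bjxyc cnnj fgm tcbm hwmp
Hunk 7: at line 1 remove [vmk,bjxyc] add [afzf,jdm] -> 7 lines: rabt afzf jdm cnnj fgm tcbm hwmp
Final line 5: fgm

Answer: fgm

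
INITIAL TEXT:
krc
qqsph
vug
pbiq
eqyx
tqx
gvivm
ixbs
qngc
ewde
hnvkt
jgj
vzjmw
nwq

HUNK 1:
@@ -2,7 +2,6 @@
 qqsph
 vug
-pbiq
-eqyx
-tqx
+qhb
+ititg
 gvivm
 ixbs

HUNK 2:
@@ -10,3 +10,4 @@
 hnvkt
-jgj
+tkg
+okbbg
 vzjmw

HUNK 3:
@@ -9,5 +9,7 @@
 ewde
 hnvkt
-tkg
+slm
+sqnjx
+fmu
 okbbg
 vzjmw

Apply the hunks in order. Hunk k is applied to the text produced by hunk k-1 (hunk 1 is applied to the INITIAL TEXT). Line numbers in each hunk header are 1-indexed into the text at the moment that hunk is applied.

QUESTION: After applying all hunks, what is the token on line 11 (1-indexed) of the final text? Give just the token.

Hunk 1: at line 2 remove [pbiq,eqyx,tqx] add [qhb,ititg] -> 13 lines: krc qqsph vug qhb ititg gvivm ixbs qngc ewde hnvkt jgj vzjmw nwq
Hunk 2: at line 10 remove [jgj] add [tkg,okbbg] -> 14 lines: krc qqsph vug qhb ititg gvivm ixbs qngc ewde hnvkt tkg okbbg vzjmw nwq
Hunk 3: at line 9 remove [tkg] add [slm,sqnjx,fmu] -> 16 lines: krc qqsph vug qhb ititg gvivm ixbs qngc ewde hnvkt slm sqnjx fmu okbbg vzjmw nwq
Final line 11: slm

Answer: slm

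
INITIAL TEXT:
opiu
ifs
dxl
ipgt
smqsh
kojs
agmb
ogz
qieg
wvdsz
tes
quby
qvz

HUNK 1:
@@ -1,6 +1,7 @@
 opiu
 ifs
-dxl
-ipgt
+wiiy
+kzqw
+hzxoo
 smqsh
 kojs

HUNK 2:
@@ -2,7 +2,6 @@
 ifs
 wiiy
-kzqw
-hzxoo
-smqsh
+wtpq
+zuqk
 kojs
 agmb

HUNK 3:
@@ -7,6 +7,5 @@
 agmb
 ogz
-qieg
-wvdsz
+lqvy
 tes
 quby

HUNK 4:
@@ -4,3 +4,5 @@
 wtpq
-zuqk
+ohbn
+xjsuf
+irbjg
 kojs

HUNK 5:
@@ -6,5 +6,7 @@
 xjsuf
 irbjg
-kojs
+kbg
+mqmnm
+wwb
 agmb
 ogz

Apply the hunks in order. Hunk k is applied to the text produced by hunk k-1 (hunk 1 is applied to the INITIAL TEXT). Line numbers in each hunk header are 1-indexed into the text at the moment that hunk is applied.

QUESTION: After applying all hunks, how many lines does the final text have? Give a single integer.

Answer: 16

Derivation:
Hunk 1: at line 1 remove [dxl,ipgt] add [wiiy,kzqw,hzxoo] -> 14 lines: opiu ifs wiiy kzqw hzxoo smqsh kojs agmb ogz qieg wvdsz tes quby qvz
Hunk 2: at line 2 remove [kzqw,hzxoo,smqsh] add [wtpq,zuqk] -> 13 lines: opiu ifs wiiy wtpq zuqk kojs agmb ogz qieg wvdsz tes quby qvz
Hunk 3: at line 7 remove [qieg,wvdsz] add [lqvy] -> 12 lines: opiu ifs wiiy wtpq zuqk kojs agmb ogz lqvy tes quby qvz
Hunk 4: at line 4 remove [zuqk] add [ohbn,xjsuf,irbjg] -> 14 lines: opiu ifs wiiy wtpq ohbn xjsuf irbjg kojs agmb ogz lqvy tes quby qvz
Hunk 5: at line 6 remove [kojs] add [kbg,mqmnm,wwb] -> 16 lines: opiu ifs wiiy wtpq ohbn xjsuf irbjg kbg mqmnm wwb agmb ogz lqvy tes quby qvz
Final line count: 16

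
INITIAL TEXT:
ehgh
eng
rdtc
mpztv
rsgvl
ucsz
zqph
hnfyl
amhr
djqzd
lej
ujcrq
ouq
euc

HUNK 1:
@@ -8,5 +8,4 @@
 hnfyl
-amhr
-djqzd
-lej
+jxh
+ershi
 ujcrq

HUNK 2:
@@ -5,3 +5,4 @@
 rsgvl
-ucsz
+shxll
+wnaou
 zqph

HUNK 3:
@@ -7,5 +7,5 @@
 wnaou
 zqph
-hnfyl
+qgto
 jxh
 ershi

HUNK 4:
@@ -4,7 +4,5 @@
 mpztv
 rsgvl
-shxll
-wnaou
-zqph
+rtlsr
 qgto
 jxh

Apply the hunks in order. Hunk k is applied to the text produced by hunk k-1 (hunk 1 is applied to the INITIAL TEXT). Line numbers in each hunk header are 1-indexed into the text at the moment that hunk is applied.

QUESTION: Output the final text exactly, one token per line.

Hunk 1: at line 8 remove [amhr,djqzd,lej] add [jxh,ershi] -> 13 lines: ehgh eng rdtc mpztv rsgvl ucsz zqph hnfyl jxh ershi ujcrq ouq euc
Hunk 2: at line 5 remove [ucsz] add [shxll,wnaou] -> 14 lines: ehgh eng rdtc mpztv rsgvl shxll wnaou zqph hnfyl jxh ershi ujcrq ouq euc
Hunk 3: at line 7 remove [hnfyl] add [qgto] -> 14 lines: ehgh eng rdtc mpztv rsgvl shxll wnaou zqph qgto jxh ershi ujcrq ouq euc
Hunk 4: at line 4 remove [shxll,wnaou,zqph] add [rtlsr] -> 12 lines: ehgh eng rdtc mpztv rsgvl rtlsr qgto jxh ershi ujcrq ouq euc

Answer: ehgh
eng
rdtc
mpztv
rsgvl
rtlsr
qgto
jxh
ershi
ujcrq
ouq
euc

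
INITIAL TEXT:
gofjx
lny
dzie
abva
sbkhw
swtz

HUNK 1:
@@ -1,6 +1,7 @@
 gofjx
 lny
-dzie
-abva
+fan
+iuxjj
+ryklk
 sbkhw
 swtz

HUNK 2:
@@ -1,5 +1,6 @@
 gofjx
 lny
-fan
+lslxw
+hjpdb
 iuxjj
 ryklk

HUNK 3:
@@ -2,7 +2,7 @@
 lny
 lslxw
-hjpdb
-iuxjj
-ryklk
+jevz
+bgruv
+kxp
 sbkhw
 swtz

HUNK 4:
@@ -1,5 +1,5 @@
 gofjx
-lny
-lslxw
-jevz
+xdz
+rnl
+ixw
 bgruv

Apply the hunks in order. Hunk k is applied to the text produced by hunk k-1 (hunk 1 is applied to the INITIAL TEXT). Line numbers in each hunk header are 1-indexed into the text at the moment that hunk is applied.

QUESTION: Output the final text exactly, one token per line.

Answer: gofjx
xdz
rnl
ixw
bgruv
kxp
sbkhw
swtz

Derivation:
Hunk 1: at line 1 remove [dzie,abva] add [fan,iuxjj,ryklk] -> 7 lines: gofjx lny fan iuxjj ryklk sbkhw swtz
Hunk 2: at line 1 remove [fan] add [lslxw,hjpdb] -> 8 lines: gofjx lny lslxw hjpdb iuxjj ryklk sbkhw swtz
Hunk 3: at line 2 remove [hjpdb,iuxjj,ryklk] add [jevz,bgruv,kxp] -> 8 lines: gofjx lny lslxw jevz bgruv kxp sbkhw swtz
Hunk 4: at line 1 remove [lny,lslxw,jevz] add [xdz,rnl,ixw] -> 8 lines: gofjx xdz rnl ixw bgruv kxp sbkhw swtz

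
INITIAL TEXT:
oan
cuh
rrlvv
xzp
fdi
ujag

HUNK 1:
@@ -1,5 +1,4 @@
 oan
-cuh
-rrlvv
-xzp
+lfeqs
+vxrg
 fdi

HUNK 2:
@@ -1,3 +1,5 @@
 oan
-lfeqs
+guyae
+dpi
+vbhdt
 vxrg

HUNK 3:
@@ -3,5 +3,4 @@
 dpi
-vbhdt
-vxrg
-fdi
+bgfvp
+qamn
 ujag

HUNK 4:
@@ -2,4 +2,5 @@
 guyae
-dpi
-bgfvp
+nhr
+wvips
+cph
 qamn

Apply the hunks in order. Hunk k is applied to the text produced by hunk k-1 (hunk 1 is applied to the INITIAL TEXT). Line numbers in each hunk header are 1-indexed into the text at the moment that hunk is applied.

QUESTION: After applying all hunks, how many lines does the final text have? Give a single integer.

Answer: 7

Derivation:
Hunk 1: at line 1 remove [cuh,rrlvv,xzp] add [lfeqs,vxrg] -> 5 lines: oan lfeqs vxrg fdi ujag
Hunk 2: at line 1 remove [lfeqs] add [guyae,dpi,vbhdt] -> 7 lines: oan guyae dpi vbhdt vxrg fdi ujag
Hunk 3: at line 3 remove [vbhdt,vxrg,fdi] add [bgfvp,qamn] -> 6 lines: oan guyae dpi bgfvp qamn ujag
Hunk 4: at line 2 remove [dpi,bgfvp] add [nhr,wvips,cph] -> 7 lines: oan guyae nhr wvips cph qamn ujag
Final line count: 7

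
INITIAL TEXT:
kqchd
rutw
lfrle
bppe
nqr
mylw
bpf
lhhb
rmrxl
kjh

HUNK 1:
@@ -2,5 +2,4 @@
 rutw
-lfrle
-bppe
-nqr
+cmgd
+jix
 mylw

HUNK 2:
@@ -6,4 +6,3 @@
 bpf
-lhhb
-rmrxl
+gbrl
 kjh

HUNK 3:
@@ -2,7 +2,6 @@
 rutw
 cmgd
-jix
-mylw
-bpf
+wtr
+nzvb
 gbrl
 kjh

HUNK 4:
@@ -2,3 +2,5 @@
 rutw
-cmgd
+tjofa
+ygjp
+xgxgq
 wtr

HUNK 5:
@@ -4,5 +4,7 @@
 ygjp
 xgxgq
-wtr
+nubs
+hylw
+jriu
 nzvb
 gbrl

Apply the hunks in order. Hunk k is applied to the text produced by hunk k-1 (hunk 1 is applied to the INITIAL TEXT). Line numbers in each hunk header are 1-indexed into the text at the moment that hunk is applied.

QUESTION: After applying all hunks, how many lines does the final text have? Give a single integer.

Hunk 1: at line 2 remove [lfrle,bppe,nqr] add [cmgd,jix] -> 9 lines: kqchd rutw cmgd jix mylw bpf lhhb rmrxl kjh
Hunk 2: at line 6 remove [lhhb,rmrxl] add [gbrl] -> 8 lines: kqchd rutw cmgd jix mylw bpf gbrl kjh
Hunk 3: at line 2 remove [jix,mylw,bpf] add [wtr,nzvb] -> 7 lines: kqchd rutw cmgd wtr nzvb gbrl kjh
Hunk 4: at line 2 remove [cmgd] add [tjofa,ygjp,xgxgq] -> 9 lines: kqchd rutw tjofa ygjp xgxgq wtr nzvb gbrl kjh
Hunk 5: at line 4 remove [wtr] add [nubs,hylw,jriu] -> 11 lines: kqchd rutw tjofa ygjp xgxgq nubs hylw jriu nzvb gbrl kjh
Final line count: 11

Answer: 11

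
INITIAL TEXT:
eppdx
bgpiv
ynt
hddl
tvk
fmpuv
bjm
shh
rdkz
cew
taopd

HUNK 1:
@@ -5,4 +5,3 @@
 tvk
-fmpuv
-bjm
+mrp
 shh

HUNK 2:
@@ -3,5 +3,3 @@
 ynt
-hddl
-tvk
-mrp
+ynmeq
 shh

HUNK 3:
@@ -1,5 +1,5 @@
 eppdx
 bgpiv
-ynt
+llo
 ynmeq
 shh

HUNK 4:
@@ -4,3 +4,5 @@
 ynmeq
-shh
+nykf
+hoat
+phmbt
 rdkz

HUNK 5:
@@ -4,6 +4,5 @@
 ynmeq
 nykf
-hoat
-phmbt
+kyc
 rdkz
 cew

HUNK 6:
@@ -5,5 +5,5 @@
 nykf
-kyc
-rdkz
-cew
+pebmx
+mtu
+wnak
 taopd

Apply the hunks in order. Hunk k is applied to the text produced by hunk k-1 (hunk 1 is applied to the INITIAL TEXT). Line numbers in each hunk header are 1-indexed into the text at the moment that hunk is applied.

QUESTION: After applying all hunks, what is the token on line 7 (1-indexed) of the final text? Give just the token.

Hunk 1: at line 5 remove [fmpuv,bjm] add [mrp] -> 10 lines: eppdx bgpiv ynt hddl tvk mrp shh rdkz cew taopd
Hunk 2: at line 3 remove [hddl,tvk,mrp] add [ynmeq] -> 8 lines: eppdx bgpiv ynt ynmeq shh rdkz cew taopd
Hunk 3: at line 1 remove [ynt] add [llo] -> 8 lines: eppdx bgpiv llo ynmeq shh rdkz cew taopd
Hunk 4: at line 4 remove [shh] add [nykf,hoat,phmbt] -> 10 lines: eppdx bgpiv llo ynmeq nykf hoat phmbt rdkz cew taopd
Hunk 5: at line 4 remove [hoat,phmbt] add [kyc] -> 9 lines: eppdx bgpiv llo ynmeq nykf kyc rdkz cew taopd
Hunk 6: at line 5 remove [kyc,rdkz,cew] add [pebmx,mtu,wnak] -> 9 lines: eppdx bgpiv llo ynmeq nykf pebmx mtu wnak taopd
Final line 7: mtu

Answer: mtu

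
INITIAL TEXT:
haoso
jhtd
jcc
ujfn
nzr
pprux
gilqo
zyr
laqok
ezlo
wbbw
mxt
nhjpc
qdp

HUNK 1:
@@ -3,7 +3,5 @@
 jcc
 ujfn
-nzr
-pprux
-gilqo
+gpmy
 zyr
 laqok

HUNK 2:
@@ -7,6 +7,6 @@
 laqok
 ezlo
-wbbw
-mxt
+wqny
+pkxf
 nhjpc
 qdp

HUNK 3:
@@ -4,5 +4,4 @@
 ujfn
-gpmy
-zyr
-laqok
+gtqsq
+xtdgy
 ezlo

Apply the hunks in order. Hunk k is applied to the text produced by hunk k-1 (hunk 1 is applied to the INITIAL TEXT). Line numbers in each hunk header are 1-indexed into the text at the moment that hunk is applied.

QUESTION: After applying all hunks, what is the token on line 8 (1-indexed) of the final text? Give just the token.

Hunk 1: at line 3 remove [nzr,pprux,gilqo] add [gpmy] -> 12 lines: haoso jhtd jcc ujfn gpmy zyr laqok ezlo wbbw mxt nhjpc qdp
Hunk 2: at line 7 remove [wbbw,mxt] add [wqny,pkxf] -> 12 lines: haoso jhtd jcc ujfn gpmy zyr laqok ezlo wqny pkxf nhjpc qdp
Hunk 3: at line 4 remove [gpmy,zyr,laqok] add [gtqsq,xtdgy] -> 11 lines: haoso jhtd jcc ujfn gtqsq xtdgy ezlo wqny pkxf nhjpc qdp
Final line 8: wqny

Answer: wqny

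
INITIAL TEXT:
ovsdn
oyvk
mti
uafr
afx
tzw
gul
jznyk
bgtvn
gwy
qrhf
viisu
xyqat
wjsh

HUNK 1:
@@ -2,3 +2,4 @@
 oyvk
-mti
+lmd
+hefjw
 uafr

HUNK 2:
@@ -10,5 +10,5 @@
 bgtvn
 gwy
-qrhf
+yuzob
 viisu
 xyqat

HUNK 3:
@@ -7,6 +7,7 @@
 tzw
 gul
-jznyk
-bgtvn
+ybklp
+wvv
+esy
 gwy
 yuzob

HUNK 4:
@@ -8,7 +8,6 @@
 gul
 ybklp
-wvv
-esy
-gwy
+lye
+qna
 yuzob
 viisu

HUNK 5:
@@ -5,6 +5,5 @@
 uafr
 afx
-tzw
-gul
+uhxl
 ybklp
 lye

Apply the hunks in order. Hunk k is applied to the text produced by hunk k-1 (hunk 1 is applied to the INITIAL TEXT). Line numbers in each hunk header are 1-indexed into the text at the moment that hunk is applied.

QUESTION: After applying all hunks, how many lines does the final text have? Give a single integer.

Answer: 14

Derivation:
Hunk 1: at line 2 remove [mti] add [lmd,hefjw] -> 15 lines: ovsdn oyvk lmd hefjw uafr afx tzw gul jznyk bgtvn gwy qrhf viisu xyqat wjsh
Hunk 2: at line 10 remove [qrhf] add [yuzob] -> 15 lines: ovsdn oyvk lmd hefjw uafr afx tzw gul jznyk bgtvn gwy yuzob viisu xyqat wjsh
Hunk 3: at line 7 remove [jznyk,bgtvn] add [ybklp,wvv,esy] -> 16 lines: ovsdn oyvk lmd hefjw uafr afx tzw gul ybklp wvv esy gwy yuzob viisu xyqat wjsh
Hunk 4: at line 8 remove [wvv,esy,gwy] add [lye,qna] -> 15 lines: ovsdn oyvk lmd hefjw uafr afx tzw gul ybklp lye qna yuzob viisu xyqat wjsh
Hunk 5: at line 5 remove [tzw,gul] add [uhxl] -> 14 lines: ovsdn oyvk lmd hefjw uafr afx uhxl ybklp lye qna yuzob viisu xyqat wjsh
Final line count: 14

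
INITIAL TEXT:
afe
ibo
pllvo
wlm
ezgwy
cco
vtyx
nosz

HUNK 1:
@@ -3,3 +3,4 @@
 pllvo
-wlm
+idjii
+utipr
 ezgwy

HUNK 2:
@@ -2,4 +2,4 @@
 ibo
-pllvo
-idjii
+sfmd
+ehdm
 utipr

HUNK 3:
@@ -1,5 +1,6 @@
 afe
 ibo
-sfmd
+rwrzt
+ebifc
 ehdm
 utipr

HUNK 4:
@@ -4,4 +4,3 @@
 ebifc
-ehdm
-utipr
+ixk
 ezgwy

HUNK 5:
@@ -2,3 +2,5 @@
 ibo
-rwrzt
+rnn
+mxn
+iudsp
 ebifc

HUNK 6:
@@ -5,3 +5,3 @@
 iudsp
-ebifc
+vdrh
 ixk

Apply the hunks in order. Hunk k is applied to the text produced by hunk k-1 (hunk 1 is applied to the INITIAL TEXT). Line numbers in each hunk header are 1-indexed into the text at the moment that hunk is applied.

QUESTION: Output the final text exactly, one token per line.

Hunk 1: at line 3 remove [wlm] add [idjii,utipr] -> 9 lines: afe ibo pllvo idjii utipr ezgwy cco vtyx nosz
Hunk 2: at line 2 remove [pllvo,idjii] add [sfmd,ehdm] -> 9 lines: afe ibo sfmd ehdm utipr ezgwy cco vtyx nosz
Hunk 3: at line 1 remove [sfmd] add [rwrzt,ebifc] -> 10 lines: afe ibo rwrzt ebifc ehdm utipr ezgwy cco vtyx nosz
Hunk 4: at line 4 remove [ehdm,utipr] add [ixk] -> 9 lines: afe ibo rwrzt ebifc ixk ezgwy cco vtyx nosz
Hunk 5: at line 2 remove [rwrzt] add [rnn,mxn,iudsp] -> 11 lines: afe ibo rnn mxn iudsp ebifc ixk ezgwy cco vtyx nosz
Hunk 6: at line 5 remove [ebifc] add [vdrh] -> 11 lines: afe ibo rnn mxn iudsp vdrh ixk ezgwy cco vtyx nosz

Answer: afe
ibo
rnn
mxn
iudsp
vdrh
ixk
ezgwy
cco
vtyx
nosz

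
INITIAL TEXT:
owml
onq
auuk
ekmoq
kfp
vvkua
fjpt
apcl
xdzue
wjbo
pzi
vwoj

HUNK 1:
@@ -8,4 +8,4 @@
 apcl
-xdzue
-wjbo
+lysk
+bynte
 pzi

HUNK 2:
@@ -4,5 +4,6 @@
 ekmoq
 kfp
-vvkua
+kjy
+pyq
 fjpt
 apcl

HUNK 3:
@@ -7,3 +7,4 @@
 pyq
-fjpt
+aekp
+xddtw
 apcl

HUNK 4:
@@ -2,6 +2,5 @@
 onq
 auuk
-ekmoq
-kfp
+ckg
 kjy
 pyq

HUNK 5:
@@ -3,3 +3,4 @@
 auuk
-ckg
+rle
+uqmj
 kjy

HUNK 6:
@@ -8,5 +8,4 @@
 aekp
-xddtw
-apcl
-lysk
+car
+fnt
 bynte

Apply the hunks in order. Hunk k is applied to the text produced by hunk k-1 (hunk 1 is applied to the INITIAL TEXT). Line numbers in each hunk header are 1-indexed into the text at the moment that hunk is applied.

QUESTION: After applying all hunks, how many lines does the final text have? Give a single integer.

Answer: 13

Derivation:
Hunk 1: at line 8 remove [xdzue,wjbo] add [lysk,bynte] -> 12 lines: owml onq auuk ekmoq kfp vvkua fjpt apcl lysk bynte pzi vwoj
Hunk 2: at line 4 remove [vvkua] add [kjy,pyq] -> 13 lines: owml onq auuk ekmoq kfp kjy pyq fjpt apcl lysk bynte pzi vwoj
Hunk 3: at line 7 remove [fjpt] add [aekp,xddtw] -> 14 lines: owml onq auuk ekmoq kfp kjy pyq aekp xddtw apcl lysk bynte pzi vwoj
Hunk 4: at line 2 remove [ekmoq,kfp] add [ckg] -> 13 lines: owml onq auuk ckg kjy pyq aekp xddtw apcl lysk bynte pzi vwoj
Hunk 5: at line 3 remove [ckg] add [rle,uqmj] -> 14 lines: owml onq auuk rle uqmj kjy pyq aekp xddtw apcl lysk bynte pzi vwoj
Hunk 6: at line 8 remove [xddtw,apcl,lysk] add [car,fnt] -> 13 lines: owml onq auuk rle uqmj kjy pyq aekp car fnt bynte pzi vwoj
Final line count: 13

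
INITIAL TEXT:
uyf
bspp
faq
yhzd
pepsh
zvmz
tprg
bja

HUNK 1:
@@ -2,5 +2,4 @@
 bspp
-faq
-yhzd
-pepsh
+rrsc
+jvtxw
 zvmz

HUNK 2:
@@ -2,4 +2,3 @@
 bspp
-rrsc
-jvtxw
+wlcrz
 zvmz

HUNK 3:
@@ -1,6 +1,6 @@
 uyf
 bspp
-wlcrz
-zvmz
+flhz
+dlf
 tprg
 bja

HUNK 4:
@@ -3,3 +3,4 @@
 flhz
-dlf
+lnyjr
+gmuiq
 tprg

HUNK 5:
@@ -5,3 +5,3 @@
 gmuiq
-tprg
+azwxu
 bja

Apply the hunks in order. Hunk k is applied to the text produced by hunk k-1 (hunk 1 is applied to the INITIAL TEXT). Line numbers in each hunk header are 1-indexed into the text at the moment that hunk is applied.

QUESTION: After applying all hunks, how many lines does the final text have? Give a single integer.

Answer: 7

Derivation:
Hunk 1: at line 2 remove [faq,yhzd,pepsh] add [rrsc,jvtxw] -> 7 lines: uyf bspp rrsc jvtxw zvmz tprg bja
Hunk 2: at line 2 remove [rrsc,jvtxw] add [wlcrz] -> 6 lines: uyf bspp wlcrz zvmz tprg bja
Hunk 3: at line 1 remove [wlcrz,zvmz] add [flhz,dlf] -> 6 lines: uyf bspp flhz dlf tprg bja
Hunk 4: at line 3 remove [dlf] add [lnyjr,gmuiq] -> 7 lines: uyf bspp flhz lnyjr gmuiq tprg bja
Hunk 5: at line 5 remove [tprg] add [azwxu] -> 7 lines: uyf bspp flhz lnyjr gmuiq azwxu bja
Final line count: 7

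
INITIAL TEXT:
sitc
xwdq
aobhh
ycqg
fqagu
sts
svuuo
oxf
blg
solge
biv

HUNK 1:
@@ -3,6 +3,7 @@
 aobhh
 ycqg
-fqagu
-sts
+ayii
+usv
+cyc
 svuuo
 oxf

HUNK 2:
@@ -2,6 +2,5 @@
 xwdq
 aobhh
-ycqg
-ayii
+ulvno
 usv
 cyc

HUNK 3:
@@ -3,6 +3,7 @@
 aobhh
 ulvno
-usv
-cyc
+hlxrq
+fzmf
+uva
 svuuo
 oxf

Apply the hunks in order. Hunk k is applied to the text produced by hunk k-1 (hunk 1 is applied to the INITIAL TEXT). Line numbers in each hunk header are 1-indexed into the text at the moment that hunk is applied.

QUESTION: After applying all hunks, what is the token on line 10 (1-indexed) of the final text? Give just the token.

Hunk 1: at line 3 remove [fqagu,sts] add [ayii,usv,cyc] -> 12 lines: sitc xwdq aobhh ycqg ayii usv cyc svuuo oxf blg solge biv
Hunk 2: at line 2 remove [ycqg,ayii] add [ulvno] -> 11 lines: sitc xwdq aobhh ulvno usv cyc svuuo oxf blg solge biv
Hunk 3: at line 3 remove [usv,cyc] add [hlxrq,fzmf,uva] -> 12 lines: sitc xwdq aobhh ulvno hlxrq fzmf uva svuuo oxf blg solge biv
Final line 10: blg

Answer: blg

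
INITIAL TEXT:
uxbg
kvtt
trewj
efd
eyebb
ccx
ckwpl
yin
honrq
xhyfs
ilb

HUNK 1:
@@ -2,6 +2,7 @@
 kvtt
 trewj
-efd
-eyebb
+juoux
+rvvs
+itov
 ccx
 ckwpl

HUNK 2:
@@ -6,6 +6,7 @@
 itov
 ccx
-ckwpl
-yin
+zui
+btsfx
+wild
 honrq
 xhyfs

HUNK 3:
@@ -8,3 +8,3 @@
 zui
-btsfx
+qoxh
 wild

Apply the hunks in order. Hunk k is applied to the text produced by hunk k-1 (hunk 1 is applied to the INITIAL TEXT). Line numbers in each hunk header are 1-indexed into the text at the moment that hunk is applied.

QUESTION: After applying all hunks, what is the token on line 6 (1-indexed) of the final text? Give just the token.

Hunk 1: at line 2 remove [efd,eyebb] add [juoux,rvvs,itov] -> 12 lines: uxbg kvtt trewj juoux rvvs itov ccx ckwpl yin honrq xhyfs ilb
Hunk 2: at line 6 remove [ckwpl,yin] add [zui,btsfx,wild] -> 13 lines: uxbg kvtt trewj juoux rvvs itov ccx zui btsfx wild honrq xhyfs ilb
Hunk 3: at line 8 remove [btsfx] add [qoxh] -> 13 lines: uxbg kvtt trewj juoux rvvs itov ccx zui qoxh wild honrq xhyfs ilb
Final line 6: itov

Answer: itov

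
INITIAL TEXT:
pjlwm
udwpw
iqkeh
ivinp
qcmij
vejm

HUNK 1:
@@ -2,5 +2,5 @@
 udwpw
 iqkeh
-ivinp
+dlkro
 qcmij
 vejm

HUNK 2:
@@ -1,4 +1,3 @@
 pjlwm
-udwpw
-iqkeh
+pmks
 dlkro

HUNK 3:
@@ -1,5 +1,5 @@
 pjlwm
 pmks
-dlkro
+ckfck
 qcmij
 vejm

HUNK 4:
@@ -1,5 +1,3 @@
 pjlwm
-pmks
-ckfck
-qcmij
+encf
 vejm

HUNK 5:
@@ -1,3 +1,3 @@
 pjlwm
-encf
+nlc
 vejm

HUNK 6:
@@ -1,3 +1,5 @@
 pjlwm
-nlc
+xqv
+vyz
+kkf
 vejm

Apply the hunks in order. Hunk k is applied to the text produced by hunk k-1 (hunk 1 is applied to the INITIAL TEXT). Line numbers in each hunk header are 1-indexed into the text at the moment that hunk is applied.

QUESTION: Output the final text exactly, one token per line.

Answer: pjlwm
xqv
vyz
kkf
vejm

Derivation:
Hunk 1: at line 2 remove [ivinp] add [dlkro] -> 6 lines: pjlwm udwpw iqkeh dlkro qcmij vejm
Hunk 2: at line 1 remove [udwpw,iqkeh] add [pmks] -> 5 lines: pjlwm pmks dlkro qcmij vejm
Hunk 3: at line 1 remove [dlkro] add [ckfck] -> 5 lines: pjlwm pmks ckfck qcmij vejm
Hunk 4: at line 1 remove [pmks,ckfck,qcmij] add [encf] -> 3 lines: pjlwm encf vejm
Hunk 5: at line 1 remove [encf] add [nlc] -> 3 lines: pjlwm nlc vejm
Hunk 6: at line 1 remove [nlc] add [xqv,vyz,kkf] -> 5 lines: pjlwm xqv vyz kkf vejm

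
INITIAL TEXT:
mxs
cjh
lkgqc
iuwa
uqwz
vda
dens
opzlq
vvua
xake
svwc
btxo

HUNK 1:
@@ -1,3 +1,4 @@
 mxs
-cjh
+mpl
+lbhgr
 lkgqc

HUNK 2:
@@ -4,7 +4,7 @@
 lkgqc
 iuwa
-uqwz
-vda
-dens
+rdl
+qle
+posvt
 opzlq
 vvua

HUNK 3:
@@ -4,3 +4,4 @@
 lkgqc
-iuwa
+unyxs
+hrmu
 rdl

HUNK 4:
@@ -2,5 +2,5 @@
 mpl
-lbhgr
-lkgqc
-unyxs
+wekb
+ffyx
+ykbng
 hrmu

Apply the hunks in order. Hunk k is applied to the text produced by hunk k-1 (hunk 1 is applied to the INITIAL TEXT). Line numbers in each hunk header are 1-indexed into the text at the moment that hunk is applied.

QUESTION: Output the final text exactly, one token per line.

Answer: mxs
mpl
wekb
ffyx
ykbng
hrmu
rdl
qle
posvt
opzlq
vvua
xake
svwc
btxo

Derivation:
Hunk 1: at line 1 remove [cjh] add [mpl,lbhgr] -> 13 lines: mxs mpl lbhgr lkgqc iuwa uqwz vda dens opzlq vvua xake svwc btxo
Hunk 2: at line 4 remove [uqwz,vda,dens] add [rdl,qle,posvt] -> 13 lines: mxs mpl lbhgr lkgqc iuwa rdl qle posvt opzlq vvua xake svwc btxo
Hunk 3: at line 4 remove [iuwa] add [unyxs,hrmu] -> 14 lines: mxs mpl lbhgr lkgqc unyxs hrmu rdl qle posvt opzlq vvua xake svwc btxo
Hunk 4: at line 2 remove [lbhgr,lkgqc,unyxs] add [wekb,ffyx,ykbng] -> 14 lines: mxs mpl wekb ffyx ykbng hrmu rdl qle posvt opzlq vvua xake svwc btxo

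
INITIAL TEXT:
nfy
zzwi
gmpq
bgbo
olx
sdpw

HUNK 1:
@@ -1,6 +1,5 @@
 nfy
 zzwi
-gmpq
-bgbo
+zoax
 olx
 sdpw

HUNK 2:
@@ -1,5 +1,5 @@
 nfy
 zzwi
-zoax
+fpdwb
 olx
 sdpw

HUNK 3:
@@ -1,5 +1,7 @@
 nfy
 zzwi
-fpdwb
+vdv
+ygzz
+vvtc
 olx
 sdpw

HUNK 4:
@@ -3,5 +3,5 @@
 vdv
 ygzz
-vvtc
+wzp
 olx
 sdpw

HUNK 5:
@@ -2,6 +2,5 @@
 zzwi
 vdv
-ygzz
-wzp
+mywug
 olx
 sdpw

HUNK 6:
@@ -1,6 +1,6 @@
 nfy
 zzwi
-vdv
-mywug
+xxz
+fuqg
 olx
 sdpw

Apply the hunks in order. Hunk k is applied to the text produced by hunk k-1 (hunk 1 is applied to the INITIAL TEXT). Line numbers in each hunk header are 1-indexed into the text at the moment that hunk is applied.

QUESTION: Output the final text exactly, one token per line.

Hunk 1: at line 1 remove [gmpq,bgbo] add [zoax] -> 5 lines: nfy zzwi zoax olx sdpw
Hunk 2: at line 1 remove [zoax] add [fpdwb] -> 5 lines: nfy zzwi fpdwb olx sdpw
Hunk 3: at line 1 remove [fpdwb] add [vdv,ygzz,vvtc] -> 7 lines: nfy zzwi vdv ygzz vvtc olx sdpw
Hunk 4: at line 3 remove [vvtc] add [wzp] -> 7 lines: nfy zzwi vdv ygzz wzp olx sdpw
Hunk 5: at line 2 remove [ygzz,wzp] add [mywug] -> 6 lines: nfy zzwi vdv mywug olx sdpw
Hunk 6: at line 1 remove [vdv,mywug] add [xxz,fuqg] -> 6 lines: nfy zzwi xxz fuqg olx sdpw

Answer: nfy
zzwi
xxz
fuqg
olx
sdpw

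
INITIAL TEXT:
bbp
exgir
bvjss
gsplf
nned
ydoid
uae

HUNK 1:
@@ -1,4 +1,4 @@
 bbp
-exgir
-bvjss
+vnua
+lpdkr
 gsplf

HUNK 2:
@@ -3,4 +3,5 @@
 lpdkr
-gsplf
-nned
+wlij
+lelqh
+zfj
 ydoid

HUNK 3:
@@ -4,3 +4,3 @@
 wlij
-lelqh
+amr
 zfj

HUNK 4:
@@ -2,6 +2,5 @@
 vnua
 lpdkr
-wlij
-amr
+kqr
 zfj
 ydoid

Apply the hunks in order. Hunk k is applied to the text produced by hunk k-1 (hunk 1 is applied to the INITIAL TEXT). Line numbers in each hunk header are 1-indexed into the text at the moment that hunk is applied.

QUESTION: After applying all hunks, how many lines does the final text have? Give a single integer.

Answer: 7

Derivation:
Hunk 1: at line 1 remove [exgir,bvjss] add [vnua,lpdkr] -> 7 lines: bbp vnua lpdkr gsplf nned ydoid uae
Hunk 2: at line 3 remove [gsplf,nned] add [wlij,lelqh,zfj] -> 8 lines: bbp vnua lpdkr wlij lelqh zfj ydoid uae
Hunk 3: at line 4 remove [lelqh] add [amr] -> 8 lines: bbp vnua lpdkr wlij amr zfj ydoid uae
Hunk 4: at line 2 remove [wlij,amr] add [kqr] -> 7 lines: bbp vnua lpdkr kqr zfj ydoid uae
Final line count: 7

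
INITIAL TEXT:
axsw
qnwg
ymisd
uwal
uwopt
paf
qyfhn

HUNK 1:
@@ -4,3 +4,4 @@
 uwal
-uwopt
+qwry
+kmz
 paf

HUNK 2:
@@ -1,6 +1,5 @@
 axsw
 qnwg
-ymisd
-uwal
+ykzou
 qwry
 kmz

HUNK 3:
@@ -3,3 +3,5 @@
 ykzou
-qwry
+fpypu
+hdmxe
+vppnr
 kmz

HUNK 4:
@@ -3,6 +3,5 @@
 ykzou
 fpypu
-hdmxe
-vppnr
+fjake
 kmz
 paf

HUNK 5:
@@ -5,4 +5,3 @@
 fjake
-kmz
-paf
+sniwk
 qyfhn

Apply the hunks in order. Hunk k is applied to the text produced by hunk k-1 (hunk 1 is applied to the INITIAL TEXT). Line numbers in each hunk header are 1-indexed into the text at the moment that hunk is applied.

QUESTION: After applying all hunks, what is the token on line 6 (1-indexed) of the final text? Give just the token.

Hunk 1: at line 4 remove [uwopt] add [qwry,kmz] -> 8 lines: axsw qnwg ymisd uwal qwry kmz paf qyfhn
Hunk 2: at line 1 remove [ymisd,uwal] add [ykzou] -> 7 lines: axsw qnwg ykzou qwry kmz paf qyfhn
Hunk 3: at line 3 remove [qwry] add [fpypu,hdmxe,vppnr] -> 9 lines: axsw qnwg ykzou fpypu hdmxe vppnr kmz paf qyfhn
Hunk 4: at line 3 remove [hdmxe,vppnr] add [fjake] -> 8 lines: axsw qnwg ykzou fpypu fjake kmz paf qyfhn
Hunk 5: at line 5 remove [kmz,paf] add [sniwk] -> 7 lines: axsw qnwg ykzou fpypu fjake sniwk qyfhn
Final line 6: sniwk

Answer: sniwk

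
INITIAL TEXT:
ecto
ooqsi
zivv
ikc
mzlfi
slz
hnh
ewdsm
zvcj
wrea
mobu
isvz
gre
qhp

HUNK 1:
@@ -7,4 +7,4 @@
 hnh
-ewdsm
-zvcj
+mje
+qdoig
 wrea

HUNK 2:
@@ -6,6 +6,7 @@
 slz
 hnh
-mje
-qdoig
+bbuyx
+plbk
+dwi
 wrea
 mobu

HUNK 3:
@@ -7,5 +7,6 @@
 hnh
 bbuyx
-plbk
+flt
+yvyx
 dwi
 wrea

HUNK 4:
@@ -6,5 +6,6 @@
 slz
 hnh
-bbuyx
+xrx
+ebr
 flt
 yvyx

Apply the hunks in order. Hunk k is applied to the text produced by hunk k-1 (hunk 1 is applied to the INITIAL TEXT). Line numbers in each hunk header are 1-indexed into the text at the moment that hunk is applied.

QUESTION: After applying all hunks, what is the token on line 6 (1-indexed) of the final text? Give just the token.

Answer: slz

Derivation:
Hunk 1: at line 7 remove [ewdsm,zvcj] add [mje,qdoig] -> 14 lines: ecto ooqsi zivv ikc mzlfi slz hnh mje qdoig wrea mobu isvz gre qhp
Hunk 2: at line 6 remove [mje,qdoig] add [bbuyx,plbk,dwi] -> 15 lines: ecto ooqsi zivv ikc mzlfi slz hnh bbuyx plbk dwi wrea mobu isvz gre qhp
Hunk 3: at line 7 remove [plbk] add [flt,yvyx] -> 16 lines: ecto ooqsi zivv ikc mzlfi slz hnh bbuyx flt yvyx dwi wrea mobu isvz gre qhp
Hunk 4: at line 6 remove [bbuyx] add [xrx,ebr] -> 17 lines: ecto ooqsi zivv ikc mzlfi slz hnh xrx ebr flt yvyx dwi wrea mobu isvz gre qhp
Final line 6: slz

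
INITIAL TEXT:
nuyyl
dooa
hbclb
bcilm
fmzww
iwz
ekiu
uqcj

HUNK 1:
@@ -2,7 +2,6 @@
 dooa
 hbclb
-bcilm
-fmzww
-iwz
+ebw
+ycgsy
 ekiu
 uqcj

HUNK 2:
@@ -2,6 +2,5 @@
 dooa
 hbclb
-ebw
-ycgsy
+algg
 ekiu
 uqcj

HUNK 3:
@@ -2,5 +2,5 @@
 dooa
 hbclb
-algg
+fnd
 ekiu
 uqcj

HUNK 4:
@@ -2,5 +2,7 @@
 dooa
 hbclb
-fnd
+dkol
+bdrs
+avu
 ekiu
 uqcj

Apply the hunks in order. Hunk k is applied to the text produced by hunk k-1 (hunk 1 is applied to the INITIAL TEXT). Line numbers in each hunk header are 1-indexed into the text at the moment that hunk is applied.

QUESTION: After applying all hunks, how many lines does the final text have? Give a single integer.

Hunk 1: at line 2 remove [bcilm,fmzww,iwz] add [ebw,ycgsy] -> 7 lines: nuyyl dooa hbclb ebw ycgsy ekiu uqcj
Hunk 2: at line 2 remove [ebw,ycgsy] add [algg] -> 6 lines: nuyyl dooa hbclb algg ekiu uqcj
Hunk 3: at line 2 remove [algg] add [fnd] -> 6 lines: nuyyl dooa hbclb fnd ekiu uqcj
Hunk 4: at line 2 remove [fnd] add [dkol,bdrs,avu] -> 8 lines: nuyyl dooa hbclb dkol bdrs avu ekiu uqcj
Final line count: 8

Answer: 8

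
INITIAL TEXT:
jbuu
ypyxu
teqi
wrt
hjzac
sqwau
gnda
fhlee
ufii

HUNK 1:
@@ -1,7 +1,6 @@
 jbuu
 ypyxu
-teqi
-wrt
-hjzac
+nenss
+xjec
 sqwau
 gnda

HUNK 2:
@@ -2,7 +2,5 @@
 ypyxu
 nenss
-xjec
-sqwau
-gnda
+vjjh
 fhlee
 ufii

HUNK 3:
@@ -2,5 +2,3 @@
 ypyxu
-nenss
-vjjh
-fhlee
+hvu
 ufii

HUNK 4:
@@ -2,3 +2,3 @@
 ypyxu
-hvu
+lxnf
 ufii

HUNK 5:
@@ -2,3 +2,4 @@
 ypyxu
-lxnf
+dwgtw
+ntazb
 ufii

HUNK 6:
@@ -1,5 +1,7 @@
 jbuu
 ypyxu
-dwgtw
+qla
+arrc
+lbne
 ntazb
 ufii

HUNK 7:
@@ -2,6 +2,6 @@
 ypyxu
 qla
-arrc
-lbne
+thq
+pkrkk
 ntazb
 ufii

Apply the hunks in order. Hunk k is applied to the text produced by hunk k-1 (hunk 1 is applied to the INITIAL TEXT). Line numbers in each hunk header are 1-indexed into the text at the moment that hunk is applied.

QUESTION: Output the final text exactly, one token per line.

Answer: jbuu
ypyxu
qla
thq
pkrkk
ntazb
ufii

Derivation:
Hunk 1: at line 1 remove [teqi,wrt,hjzac] add [nenss,xjec] -> 8 lines: jbuu ypyxu nenss xjec sqwau gnda fhlee ufii
Hunk 2: at line 2 remove [xjec,sqwau,gnda] add [vjjh] -> 6 lines: jbuu ypyxu nenss vjjh fhlee ufii
Hunk 3: at line 2 remove [nenss,vjjh,fhlee] add [hvu] -> 4 lines: jbuu ypyxu hvu ufii
Hunk 4: at line 2 remove [hvu] add [lxnf] -> 4 lines: jbuu ypyxu lxnf ufii
Hunk 5: at line 2 remove [lxnf] add [dwgtw,ntazb] -> 5 lines: jbuu ypyxu dwgtw ntazb ufii
Hunk 6: at line 1 remove [dwgtw] add [qla,arrc,lbne] -> 7 lines: jbuu ypyxu qla arrc lbne ntazb ufii
Hunk 7: at line 2 remove [arrc,lbne] add [thq,pkrkk] -> 7 lines: jbuu ypyxu qla thq pkrkk ntazb ufii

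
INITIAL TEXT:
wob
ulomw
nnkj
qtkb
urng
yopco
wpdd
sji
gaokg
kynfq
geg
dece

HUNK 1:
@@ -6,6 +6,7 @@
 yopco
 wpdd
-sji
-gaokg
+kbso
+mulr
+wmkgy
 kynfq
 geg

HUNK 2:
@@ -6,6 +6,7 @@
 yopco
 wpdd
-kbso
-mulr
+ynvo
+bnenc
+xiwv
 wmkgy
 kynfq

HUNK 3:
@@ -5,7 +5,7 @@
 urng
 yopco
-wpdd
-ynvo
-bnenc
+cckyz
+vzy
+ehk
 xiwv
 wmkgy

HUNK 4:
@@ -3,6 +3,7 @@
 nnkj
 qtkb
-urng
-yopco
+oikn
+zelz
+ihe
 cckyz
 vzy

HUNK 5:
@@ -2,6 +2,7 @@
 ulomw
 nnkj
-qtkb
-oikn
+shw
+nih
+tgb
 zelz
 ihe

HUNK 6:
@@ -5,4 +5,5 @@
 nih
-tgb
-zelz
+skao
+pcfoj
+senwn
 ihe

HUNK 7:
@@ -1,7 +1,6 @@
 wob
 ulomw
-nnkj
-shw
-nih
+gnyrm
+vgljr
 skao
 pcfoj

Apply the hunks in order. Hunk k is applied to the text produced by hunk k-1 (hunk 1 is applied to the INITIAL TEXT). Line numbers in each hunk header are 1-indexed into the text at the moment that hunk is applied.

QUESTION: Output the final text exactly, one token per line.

Hunk 1: at line 6 remove [sji,gaokg] add [kbso,mulr,wmkgy] -> 13 lines: wob ulomw nnkj qtkb urng yopco wpdd kbso mulr wmkgy kynfq geg dece
Hunk 2: at line 6 remove [kbso,mulr] add [ynvo,bnenc,xiwv] -> 14 lines: wob ulomw nnkj qtkb urng yopco wpdd ynvo bnenc xiwv wmkgy kynfq geg dece
Hunk 3: at line 5 remove [wpdd,ynvo,bnenc] add [cckyz,vzy,ehk] -> 14 lines: wob ulomw nnkj qtkb urng yopco cckyz vzy ehk xiwv wmkgy kynfq geg dece
Hunk 4: at line 3 remove [urng,yopco] add [oikn,zelz,ihe] -> 15 lines: wob ulomw nnkj qtkb oikn zelz ihe cckyz vzy ehk xiwv wmkgy kynfq geg dece
Hunk 5: at line 2 remove [qtkb,oikn] add [shw,nih,tgb] -> 16 lines: wob ulomw nnkj shw nih tgb zelz ihe cckyz vzy ehk xiwv wmkgy kynfq geg dece
Hunk 6: at line 5 remove [tgb,zelz] add [skao,pcfoj,senwn] -> 17 lines: wob ulomw nnkj shw nih skao pcfoj senwn ihe cckyz vzy ehk xiwv wmkgy kynfq geg dece
Hunk 7: at line 1 remove [nnkj,shw,nih] add [gnyrm,vgljr] -> 16 lines: wob ulomw gnyrm vgljr skao pcfoj senwn ihe cckyz vzy ehk xiwv wmkgy kynfq geg dece

Answer: wob
ulomw
gnyrm
vgljr
skao
pcfoj
senwn
ihe
cckyz
vzy
ehk
xiwv
wmkgy
kynfq
geg
dece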